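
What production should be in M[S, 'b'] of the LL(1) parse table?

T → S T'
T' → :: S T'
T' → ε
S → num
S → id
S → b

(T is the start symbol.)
To find M[S, 'b'], we find productions for S where 'b' is in the predict set (PREDICT(N → α) = (FIRST(α) \ {ε}) ∪ (FOLLOW(N) if α ⇒* ε)).

S → num: PREDICT = { 'num' }
S → id: PREDICT = { 'id' }
S → b: PREDICT = { 'b' }
  'b' is in predict set, so this production goes in M[S, 'b']

M[S, 'b'] = S → b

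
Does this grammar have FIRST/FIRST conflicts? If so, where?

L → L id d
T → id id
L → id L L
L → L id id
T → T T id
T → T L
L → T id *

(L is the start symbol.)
FIRST sets of the non-terminals at (or reachable through a nullable prefix from) the front of some alternative:
  FIRST(L) = { 'id' }
  FIRST(T) = { 'id' }

Productions for L:
  L → L id d: FIRST = { 'id' }
  L → id L L: FIRST = { 'id' }
  L → L id id: FIRST = { 'id' }
  L → T id *: FIRST = { 'id' }
Productions for T:
  T → id id: FIRST = { 'id' }
  T → T T id: FIRST = { 'id' }
  T → T L: FIRST = { 'id' }

Conflict for L: L → L id d and L → id L L
  Overlap: { 'id' }
Conflict for L: L → L id d and L → L id id
  Overlap: { 'id' }
Conflict for L: L → L id d and L → T id *
  Overlap: { 'id' }
Conflict for L: L → id L L and L → L id id
  Overlap: { 'id' }
Conflict for L: L → id L L and L → T id *
  Overlap: { 'id' }
Conflict for L: L → L id id and L → T id *
  Overlap: { 'id' }
Conflict for T: T → id id and T → T T id
  Overlap: { 'id' }
Conflict for T: T → id id and T → T L
  Overlap: { 'id' }
Conflict for T: T → T T id and T → T L
  Overlap: { 'id' }

Answer: Yes. L → L id d / L → id L L on { 'id' }; L → L id d / L → L id id on { 'id' }; L → L id d / L → T id '*' on { 'id' }; L → id L L / L → L id id on { 'id' }; L → id L L / L → T id '*' on { 'id' }; L → L id id / L → T id '*' on { 'id' }; T → id id / T → T T id on { 'id' }; T → id id / T → T L on { 'id' }; T → T T id / T → T L on { 'id' }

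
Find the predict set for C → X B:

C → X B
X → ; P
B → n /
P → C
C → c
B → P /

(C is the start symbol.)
{ ';' }

PREDICT(C → X B) = (FIRST(RHS) \ {ε}) ∪ (FOLLOW(C) if ε ∈ FIRST(RHS), i.e. RHS ⇒* ε)
FIRST(X) = { ';' }
FIRST(X B) = { ';' }
ε ∉ FIRST(X B), so FOLLOW(C) is not added.
PREDICT(C → X B) = { ';' }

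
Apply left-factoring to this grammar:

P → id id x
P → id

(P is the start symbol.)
Left-factoring transforms A → αβ₁ | αβ₂ into A → αA' and A' → β₁ | β₂
(α is the longest common prefix among the alternatives). Repeat until
no nonterminal has two alternatives with a common prefix.

Round 1: P has alternatives sharing prefix 'id'. Introduce P': P → id P'
  Add: P' → id x
  Add: P' → ε

No remaining common prefixes — done.

Resulting grammar:
P → id P'
P' → id x
P' → ε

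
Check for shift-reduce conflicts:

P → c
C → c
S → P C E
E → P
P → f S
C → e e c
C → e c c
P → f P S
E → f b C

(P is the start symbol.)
Augment with P' → P and build the canonical LR(0) collection (I0 = CLOSURE({[P' → . P]}), then GOTO on every symbol after a dot until no new states appear). It has 21 states:
  I0: { [P → . c], [P → . f P S], [P → . f S], [P' → . P] }  — shift
  I1: { [P' → P .] }  — accept
  I2: { [P → c .] }  — reduce
  I3: { [P → . c], [P → . f P S], [P → . f S], [P → f . P S], [P → f . S], [S → . P C E] }  — shift
  I4: { [C → . c], [C → . e c c], [C → . e e c], [P → . c], [P → . f P S], [P → . f S], [P → f P . S], [S → . P C E], [S → P . C E] }  — shift
  I5: { [P → f S .] }  — reduce
  I6: { [E → . P], [E → . f b C], [P → . c], [P → . f P S], [P → . f S], [S → P C . E] }  — shift
  I7: { [C → . c], [C → . e c c], [C → . e e c], [S → P . C E] }  — shift
  I8: { [P → f P S .] }  — reduce
  I9: { [C → c .], [P → c .] }  — 2 reduces
  I10: { [C → e . c c], [C → e . e c] }  — shift
  I11: { [C → e c . c] }  — shift
  I12: { [C → e e . c] }  — shift
  I13: { [C → e e c .] }  — reduce
  I14: { [C → e c c .] }  — reduce
  I15: { [C → c .] }  — reduce
  I16: { [S → P C E .] }  — reduce
  I17: { [E → P .] }  — reduce
  I18: { [E → f . b C], [P → . c], [P → . f P S], [P → . f S], [P → f . P S], [P → f . S], [S → . P C E] }  — shift
  I19: { [C → . c], [C → . e c c], [C → . e e c], [E → f b . C] }  — shift
  I20: { [E → f b C .] }  — reduce

No state contains both a complete item and a shift item.

Answer: No shift-reduce conflicts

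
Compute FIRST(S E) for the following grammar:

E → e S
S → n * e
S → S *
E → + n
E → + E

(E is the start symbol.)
FIRST sets of the non-terminals involved (from the grammar, by fixed-point iteration):
  FIRST(S) = { 'n' }

To compute FIRST(S E), process the symbols left to right:
Symbol S is a non-terminal. Add FIRST(S) \ {ε} = { 'n' }
S is not nullable (ε ∉ FIRST(S)), so stop here.
FIRST(S E) = { 'n' }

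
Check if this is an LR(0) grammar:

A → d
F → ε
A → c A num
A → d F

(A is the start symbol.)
A grammar is LR(0) if no state in the canonical LR(0) collection has:
  - both a shift item (dot before a terminal) and a complete item (shift-reduce conflict), or
  - two or more complete items (reduce-reduce conflict; the accept item [A' → A .] counts as a complete item here).

Augment with A' → A and build the canonical LR(0) collection (I0 = CLOSURE({[A' → . A]}), then GOTO on every symbol after a dot until no new states appear). It has 7 states:
  I0: { [A → . c A num], [A → . d F], [A → . d], [A' → . A] }  — shift
  I1: { [A' → A .] }  — accept
  I2: { [A → . c A num], [A → . d F], [A → . d], [A → c . A num] }  — shift
  I3: { [A → d . F], [A → d .], [F → .] }  — 2 reduces
  I4: { [A → d F .] }  — reduce
  I5: { [A → c A . num] }  — shift
  I6: { [A → c A num .] }  — reduce

Conflict in state I3:
  Reduce-reduce conflict: [A → d .] and [F → .]
So the grammar is NOT LR(0).

Answer: No. Reduce-reduce conflict: [A → d .] and [F → .]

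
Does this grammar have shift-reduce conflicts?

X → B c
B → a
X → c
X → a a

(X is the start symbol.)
A shift-reduce conflict occurs when an LR(0) state has both:
  - a complete (reduce) item [A → α .] (dot at the end), and
  - a shift item [B → β . c γ] (dot before a terminal).

Augment with X' → X and build the canonical LR(0) collection (I0 = CLOSURE({[X' → . X]}), then GOTO on every symbol after a dot until no new states appear). It has 7 states:
  I0: { [B → . a], [X → . B c], [X → . a a], [X → . c], [X' → . X] }  — shift
  I1: { [X → B . c] }  — shift
  I2: { [X' → X .] }  — accept
  I3: { [B → a .], [X → a . a] }  — shift, reduce
  I4: { [X → c .] }  — reduce
  I5: { [X → a a .] }  — reduce
  I6: { [X → B c .] }  — reduce

I3 contains reduce item [B → a .] and shift item [X → a . a] — shift-reduce conflict.

Answer: Yes — I3: [B → a .] vs [X → a . a]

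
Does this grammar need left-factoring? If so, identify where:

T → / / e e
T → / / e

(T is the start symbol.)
Yes, T has productions with common prefix '/ / e'

Left-factoring is needed when two productions for the same non-terminal
share a common prefix on the right-hand side.

Productions for T:
  T → / / e e
  T → / / e

Found common prefix '/ / e' in productions for T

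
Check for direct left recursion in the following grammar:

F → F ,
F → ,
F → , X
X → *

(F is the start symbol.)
Yes, F is left-recursive

F → F ,: LEFT RECURSIVE (starts with F)
F → ,: starts with ','
F → , X: starts with ','
X → *: starts with '*'

The grammar has direct left recursion on: F.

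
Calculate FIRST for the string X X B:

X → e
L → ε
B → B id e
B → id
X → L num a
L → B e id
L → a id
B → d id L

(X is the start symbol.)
{ 'a', 'd', 'e', 'id', 'num' }

FIRST sets of the non-terminals involved (from the grammar, by fixed-point iteration):
  FIRST(X) = { 'a', 'd', 'e', 'id', 'num' }

To compute FIRST(X X B), process the symbols left to right:
Symbol X is a non-terminal. Add FIRST(X) \ {ε} = { 'a', 'd', 'e', 'id', 'num' }
X is not nullable (ε ∉ FIRST(X)), so stop here.
FIRST(X X B) = { 'a', 'd', 'e', 'id', 'num' }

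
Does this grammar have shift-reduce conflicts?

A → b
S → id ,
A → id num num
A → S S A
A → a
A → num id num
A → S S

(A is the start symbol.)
Yes — I12: [A → S S .] vs [A → . a]

A shift-reduce conflict occurs when an LR(0) state has both:
  - a complete (reduce) item [A → α .] (dot at the end), and
  - a shift item [B → β . c γ] (dot before a terminal).

Augment with A' → A and build the canonical LR(0) collection (I0 = CLOSURE({[A' → . A]}), then GOTO on every symbol after a dot until no new states appear). It has 15 states:
  I0: { [A → . S S A], [A → . S S], [A → . a], [A → . b], [A → . id num num], [A → . num id num], [A' → . A], [S → . id ,] }  — shift
  I1: { [A' → A .] }  — accept
  I2: { [A → S . S A], [A → S . S], [S → . id ,] }  — shift
  I3: { [A → a .] }  — reduce
  I4: { [A → b .] }  — reduce
  I5: { [A → id . num num], [S → id . ,] }  — shift
  I6: { [A → num . id num] }  — shift
  I7: { [A → num id . num] }  — shift
  I8: { [A → num id num .] }  — reduce
  I9: { [S → id , .] }  — reduce
  I10: { [A → id num . num] }  — shift
  I11: { [A → id num num .] }  — reduce
  I12: { [A → . S S A], [A → . S S], [A → . a], [A → . b], [A → . id num num], [A → . num id num], [A → S S . A], [A → S S .], [S → . id ,] }  — shift, reduce
  I13: { [S → id . ,] }  — shift
  I14: { [A → S S A .] }  — reduce

I12 contains reduce item [A → S S .] and shift items [A → . a], [A → . b], [A → . id num num], [A → . num id num], [S → . id ,] — shift-reduce conflict.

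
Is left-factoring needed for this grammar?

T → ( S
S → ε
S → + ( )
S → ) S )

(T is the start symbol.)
Left-factoring is needed when two productions for the same non-terminal
share a common prefix on the right-hand side.

Productions for S:
  S → ε
  S → + ( )
  S → ) S )

No common prefixes found.

Answer: No, left-factoring is not needed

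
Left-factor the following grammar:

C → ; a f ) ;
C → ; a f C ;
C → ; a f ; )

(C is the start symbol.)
C → ; a f C'
C' → ) ;
C' → C ;
C' → ; )

Left-factoring transforms A → αβ₁ | αβ₂ into A → αA' and A' → β₁ | β₂
(α is the longest common prefix among the alternatives). Repeat until
no nonterminal has two alternatives with a common prefix.

Round 1: C has alternatives sharing prefix '; a f'. Introduce C': C → ; a f C'
  Add: C' → ) ;
  Add: C' → C ;
  Add: C' → ; )

No remaining common prefixes — done.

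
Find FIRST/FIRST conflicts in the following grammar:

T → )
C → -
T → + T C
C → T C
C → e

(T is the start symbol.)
A FIRST/FIRST conflict occurs when two productions N → α and N → β for the same non-terminal have FIRST(α) ∩ FIRST(β) ≠ ∅ (with ε ∈ FIRST of a nullable right-hand side, so two nullable alternatives also conflict).

FIRST sets of the non-terminals at (or reachable through a nullable prefix from) the front of some alternative:
  FIRST(T) = { ')', '+' }

Productions for T:
  T → ): FIRST = { ')' }
  T → + T C: FIRST = { '+' }
Productions for C:
  C → -: FIRST = { '-' }
  C → T C: FIRST = { ')', '+' }
  C → e: FIRST = { 'e' }

All alternatives of each non-terminal have pairwise disjoint FIRST sets.

Answer: No FIRST/FIRST conflicts.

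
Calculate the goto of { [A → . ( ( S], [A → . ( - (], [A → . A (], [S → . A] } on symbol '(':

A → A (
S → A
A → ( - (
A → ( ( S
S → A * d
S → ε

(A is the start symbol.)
GOTO(I, '(') = CLOSURE({ [A → αX.β] : [A → α.Xβ] ∈ I, X = '(' })

Items with dot before '(', with the dot advanced:
  [A → . ( ( S] → [A → ( . ( S]
  [A → . ( - (] → [A → ( . - (]
Closure adds nothing (no advanced item has the dot before a non-terminal).

GOTO = { [A → ( . ( S], [A → ( . - (] }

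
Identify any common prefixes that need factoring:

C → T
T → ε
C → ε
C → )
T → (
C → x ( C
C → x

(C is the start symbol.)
Left-factoring is needed when two productions for the same non-terminal
share a common prefix on the right-hand side.

Productions for C:
  C → T
  C → ε
  C → )
  C → x ( C
  C → x
Productions for T:
  T → ε
  T → (

Found common prefix 'x' in productions for C

Answer: Yes, C has productions with common prefix 'x'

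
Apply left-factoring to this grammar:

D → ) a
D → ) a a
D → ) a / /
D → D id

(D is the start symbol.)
Left-factoring transforms A → αβ₁ | αβ₂ into A → αA' and A' → β₁ | β₂
(α is the longest common prefix among the alternatives). Repeat until
no nonterminal has two alternatives with a common prefix.

Round 1: D has alternatives sharing prefix ') a'. Introduce D': D → ) a D'
  Add: D' → ε
  Add: D' → a
  Add: D' → / /

No remaining common prefixes — done.

Resulting grammar:
D → ) a D'
D' → ε
D' → a
D' → / /
D → D id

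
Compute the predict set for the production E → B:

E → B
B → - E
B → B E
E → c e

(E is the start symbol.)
{ '-' }

PREDICT(E → B) = (FIRST(RHS) \ {ε}) ∪ (FOLLOW(E) if ε ∈ FIRST(RHS), i.e. RHS ⇒* ε)
FIRST(B) = { '-' }
FIRST(B) = { '-' }
ε ∉ FIRST(B), so FOLLOW(E) is not added.
PREDICT(E → B) = { '-' }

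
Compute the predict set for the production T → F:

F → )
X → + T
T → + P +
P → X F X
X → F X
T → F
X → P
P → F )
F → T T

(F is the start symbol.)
PREDICT(T → F) = (FIRST(RHS) \ {ε}) ∪ (FOLLOW(T) if ε ∈ FIRST(RHS), i.e. RHS ⇒* ε)
FIRST(F) = { ')', '+' }
FIRST(F) = { ')', '+' }
ε ∉ FIRST(F), so FOLLOW(T) is not added.
PREDICT(T → F) = { ')', '+' }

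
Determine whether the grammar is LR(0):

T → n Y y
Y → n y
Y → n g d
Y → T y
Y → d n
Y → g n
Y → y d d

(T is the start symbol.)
Augment with T' → T and build the canonical LR(0) collection (I0 = CLOSURE({[T' → . T]}), then GOTO on every symbol after a dot until no new states appear). It has 18 states:
  I0: { [T → . n Y y], [T' → . T] }  — shift
  I1: { [T' → T .] }  — accept
  I2: { [T → . n Y y], [T → n . Y y], [Y → . T y], [Y → . d n], [Y → . g n], [Y → . n g d], [Y → . n y], [Y → . y d d] }  — shift
  I3: { [Y → T . y] }  — shift
  I4: { [T → n Y . y] }  — shift
  I5: { [Y → d . n] }  — shift
  I6: { [Y → g . n] }  — shift
  I7: { [T → . n Y y], [T → n . Y y], [Y → . T y], [Y → . d n], [Y → . g n], [Y → . n g d], [Y → . n y], [Y → . y d d], [Y → n . g d], [Y → n . y] }  — shift
  I8: { [Y → y . d d] }  — shift
  I9: { [Y → y d . d] }  — shift
  I10: { [Y → y d d .] }  — reduce
  I11: { [Y → g . n], [Y → n g . d] }  — shift
  I12: { [Y → n y .], [Y → y . d d] }  — shift, reduce
  I13: { [Y → n g d .] }  — reduce
  I14: { [Y → g n .] }  — reduce
  I15: { [Y → d n .] }  — reduce
  I16: { [T → n Y y .] }  — reduce
  I17: { [Y → T y .] }  — reduce

Conflict in state I12:
  Shift-reduce conflict between [Y → n y .] and [Y → y . d d]
So the grammar is NOT LR(0).

Answer: No. Shift-reduce conflict between [Y → n y .] and [Y → y . d d]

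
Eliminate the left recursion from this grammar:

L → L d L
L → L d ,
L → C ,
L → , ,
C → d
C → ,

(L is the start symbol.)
L is directly left-recursive. The standard transformation for
  A → A α₁ | ... | A α_m | β₁ | ... | β_n
is
  A  → β₁ A' | ... | β_n A'
  A' → α₁ A' | ... | α_m A' | ε

L → C , becomes L → C , L'
L → , , becomes L → , , L'
L → L d L becomes L' → d L L'
L → L d , becomes L' → d , L'
Add L' → ε

Productions for other non-terminals are unchanged:
  C → d
  C → ,

Resulting grammar:
L → C , L'
L → , , L'
L' → d L L'
L' → d , L'
L' → ε
C → d
C → ,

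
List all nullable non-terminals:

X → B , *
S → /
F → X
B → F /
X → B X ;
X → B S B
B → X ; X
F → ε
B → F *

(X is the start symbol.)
{ 'F' }

ε-productions: F → ε
So F is immediately nullable.
No further non-terminal can be added: every production for the remaining non-terminals contains a terminal or a non-nullable non-terminal.
Nullable = { 'F' }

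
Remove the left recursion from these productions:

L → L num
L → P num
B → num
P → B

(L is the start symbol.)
L → P num L'
L' → num L'
L' → ε
B → num
P → B

L is directly left-recursive. The standard transformation for
  A → A α₁ | ... | A α_m | β₁ | ... | β_n
is
  A  → β₁ A' | ... | β_n A'
  A' → α₁ A' | ... | α_m A' | ε

L → P num becomes L → P num L'
L → L num becomes L' → num L'
Add L' → ε

Productions for other non-terminals are unchanged:
  B → num
  P → B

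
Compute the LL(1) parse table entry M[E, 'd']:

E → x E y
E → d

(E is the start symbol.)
E → d

To find M[E, 'd'], we find productions for E where 'd' is in the predict set (PREDICT(N → α) = (FIRST(α) \ {ε}) ∪ (FOLLOW(N) if α ⇒* ε)).

E → x E y: PREDICT = { 'x' }
E → d: PREDICT = { 'd' }
  'd' is in predict set, so this production goes in M[E, 'd']

M[E, 'd'] = E → d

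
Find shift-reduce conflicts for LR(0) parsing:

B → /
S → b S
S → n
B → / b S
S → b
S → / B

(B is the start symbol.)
A shift-reduce conflict occurs when an LR(0) state has both:
  - a complete (reduce) item [A → α .] (dot at the end), and
  - a shift item [B → β . c γ] (dot before a terminal).

Augment with B' → B and build the canonical LR(0) collection (I0 = CLOSURE({[B' → . B]}), then GOTO on every symbol after a dot until no new states appear). It has 10 states:
  I0: { [B → . / b S], [B → . /], [B' → . B] }  — shift
  I1: { [B → / . b S], [B → / .] }  — shift, reduce
  I2: { [B' → B .] }  — accept
  I3: { [B → / b . S], [S → . / B], [S → . b S], [S → . b], [S → . n] }  — shift
  I4: { [B → . / b S], [B → . /], [S → / . B] }  — shift
  I5: { [B → / b S .] }  — reduce
  I6: { [S → . / B], [S → . b S], [S → . b], [S → . n], [S → b . S], [S → b .] }  — shift, reduce
  I7: { [S → n .] }  — reduce
  I8: { [S → b S .] }  — reduce
  I9: { [S → / B .] }  — reduce

I1 contains reduce item [B → / .] and shift item [B → / . b S] — shift-reduce conflict.
I6 contains reduce item [S → b .] and shift items [S → . / B], [S → . b], [S → . b S], [S → . n] — shift-reduce conflict.

Answer: Yes — I1: [B → / .] vs [B → / . b S]; I6: [S → b .] vs [S → . / B]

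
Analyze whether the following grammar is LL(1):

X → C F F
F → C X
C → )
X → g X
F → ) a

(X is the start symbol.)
A grammar is LL(1) if for each non-terminal N with multiple productions, the predict sets of those productions are pairwise disjoint, where PREDICT(N → α) = (FIRST(α) \ {ε}) ∪ (FOLLOW(N) if α ⇒* ε).

Relevant sets:
  FIRST(C) = { ')' }

For X:
  PREDICT(X → C F F) = { ')' }
  PREDICT(X → g X) = { 'g' }
For F:
  PREDICT(F → C X) = { ')' }
  PREDICT(F → ')' a) = { ')' }
C has a single production, so nothing to check there.

Conflict found: Predict set conflict for F: { ')' }
The grammar is NOT LL(1).

Answer: No. Predict set conflict for F: { ')' }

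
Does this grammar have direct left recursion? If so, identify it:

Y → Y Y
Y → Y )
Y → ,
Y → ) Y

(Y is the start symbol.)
Yes, Y is left-recursive

Y → Y Y: LEFT RECURSIVE (starts with Y)
Y → Y ): LEFT RECURSIVE (starts with Y)
Y → ,: starts with ','
Y → ) Y: starts with ')'

The grammar has direct left recursion on: Y.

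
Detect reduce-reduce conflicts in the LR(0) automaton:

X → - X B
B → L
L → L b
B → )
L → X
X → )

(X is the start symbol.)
A reduce-reduce conflict occurs when an LR(0) state has two complete items [A → α .] and [B → β .] — both call for a reduction, and with no lookahead the parser cannot choose between them.

Augment with X' → X and build the canonical LR(0) collection (I0 = CLOSURE({[X' → . X]}), then GOTO on every symbol after a dot until no new states appear). It has 10 states:
  I0: { [X → . )], [X → . - X B], [X' → . X] }  — shift
  I1: { [X → ) .] }  — reduce
  I2: { [X → - . X B], [X → . )], [X → . - X B] }  — shift
  I3: { [X' → X .] }  — accept
  I4: { [B → . )], [B → . L], [L → . L b], [L → . X], [X → - X . B], [X → . )], [X → . - X B] }  — shift
  I5: { [B → ) .], [X → ) .] }  — 2 reduces
  I6: { [X → - X B .] }  — reduce
  I7: { [B → L .], [L → L . b] }  — shift, reduce
  I8: { [L → X .] }  — reduce
  I9: { [L → L b .] }  — reduce

I5 contains complete items [B → ) .], [X → ) .] — reduce-reduce conflict.

Answer: Yes — I5: [B → ) .] vs [X → ) .]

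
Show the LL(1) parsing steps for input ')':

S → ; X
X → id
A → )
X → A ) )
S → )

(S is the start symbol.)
Stack is shown with the top on the left.

Stack  Input  Action
--------------------
S $    ) $    output S → )
) $    ) $    match ')'
$      $      accept

The string is accepted.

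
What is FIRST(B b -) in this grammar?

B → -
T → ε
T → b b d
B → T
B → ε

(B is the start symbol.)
{ '-', 'b' }

FIRST sets of the non-terminals involved (from the grammar, by fixed-point iteration):
  FIRST(B) = { '-', 'b', ε }

To compute FIRST(B b -), process the symbols left to right:
Symbol B is a non-terminal. Add FIRST(B) \ {ε} = { '-', 'b' }
B is nullable (ε ∈ FIRST(B)), continue to the next symbol.
Symbol b is a terminal. Add 'b' and stop.
FIRST(B b -) = { '-', 'b' }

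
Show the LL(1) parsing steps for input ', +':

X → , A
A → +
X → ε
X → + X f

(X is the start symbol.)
LL(1) parsing maintains a stack (initially the start symbol over $) and the input. At each step: if the stack top is a terminal, match it against the current input token; if it is a non-terminal N, replace it with the RHS of M[N, lookahead] (the unique production whose predict set contains the lookahead).

Stack is shown with the top on the left.

Stack  Input  Action
--------------------
X $    , + $  output X → , A
, A $  , + $  match ','
A $    + $    output A → +
+ $    + $    match '+'
$      $      accept

The string is accepted.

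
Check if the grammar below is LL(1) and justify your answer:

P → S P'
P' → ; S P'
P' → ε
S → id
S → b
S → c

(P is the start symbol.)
Yes, the grammar is LL(1).

A grammar is LL(1) if for each non-terminal N with multiple productions, the predict sets of those productions are pairwise disjoint, where PREDICT(N → α) = (FIRST(α) \ {ε}) ∪ (FOLLOW(N) if α ⇒* ε).

Relevant sets:
  FOLLOW(P') = { $ }

For P':
  PREDICT(P' → ';' S P') = { ';' }
  PREDICT(P' → ε) = { $ }
For S:
  PREDICT(S → id) = { 'id' }
  PREDICT(S → b) = { 'b' }
  PREDICT(S → c) = { 'c' }
P has a single production, so nothing to check there.

All predict sets are disjoint. The grammar IS LL(1).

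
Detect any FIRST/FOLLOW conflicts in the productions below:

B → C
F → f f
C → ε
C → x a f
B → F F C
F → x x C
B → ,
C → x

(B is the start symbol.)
Yes. C → x a f with FOLLOW(C) on { 'x' }; C → x with FOLLOW(C) on { 'x' }

A FIRST/FOLLOW conflict occurs when a non-terminal N has a nullable alternative N → β (β ⇒* ε) and another alternative N → α with FIRST(α) ∩ FOLLOW(N) ≠ ∅: on such a lookahead the parser cannot decide between expanding α and letting N vanish via β.

Nullable non-terminals: B, C.
FIRST sets used below: FIRST(C) = { 'x', ε }, FIRST(F) = { 'f', 'x' }

B: nullable alternative(s) B → C; FOLLOW(B) = { $ }
  B → C: FIRST \ {ε} = { 'x' } — this is the only nullable alternative, skip
  B → F F C: FIRST \ {ε} = { 'f', 'x' } — disjoint from FOLLOW(B)
  B → ,: FIRST \ {ε} = { ',' } — disjoint from FOLLOW(B)

C: nullable alternative(s) C → ε; FOLLOW(C) = { $, 'f', 'x' }
  C → ε: FIRST \ {ε} = { } — this is the only nullable alternative, skip
  C → x a f: FIRST \ {ε} = { 'x' } — overlaps FOLLOW(C) on { 'x' }: CONFLICT
  C → x: FIRST \ {ε} = { 'x' } — overlaps FOLLOW(C) on { 'x' }: CONFLICT

F has no nullable alternative, so no FIRST/FOLLOW check is needed there.

So the grammar has 2 FIRST/FOLLOW conflicts (marked CONFLICT above).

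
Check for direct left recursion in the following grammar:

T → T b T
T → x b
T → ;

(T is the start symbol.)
Yes, T is left-recursive

T → T b T: LEFT RECURSIVE (starts with T)
T → x b: starts with x
T → ;: starts with ';'

The grammar has direct left recursion on: T.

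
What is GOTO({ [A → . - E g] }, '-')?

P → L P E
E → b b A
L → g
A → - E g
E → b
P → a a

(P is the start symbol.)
{ [A → - . E g], [E → . b b A], [E → . b] }

GOTO(I, '-') = CLOSURE({ [A → αX.β] : [A → α.Xβ] ∈ I, X = '-' })

Items with dot before '-', with the dot advanced:
  [A → . - E g] → [A → - . E g]
Closure of the advanced items:
  [A → - . E g] has the dot before E: add [E → . b b A], [E → . b]

GOTO = { [A → - . E g], [E → . b b A], [E → . b] }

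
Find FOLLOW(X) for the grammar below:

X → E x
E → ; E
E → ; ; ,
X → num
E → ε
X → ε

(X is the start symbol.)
{ $ }

To compute FOLLOW(X), find every occurrence of X on a right-hand side N → α X β: add FIRST(β) \ {ε}, and if β is empty or nullable also add FOLLOW(N). Iterate to a fixed point.

X is the start symbol, so $ ∈ FOLLOW(X).
X does not occur on any right-hand side.

Taking the union: FOLLOW(X) = { $ }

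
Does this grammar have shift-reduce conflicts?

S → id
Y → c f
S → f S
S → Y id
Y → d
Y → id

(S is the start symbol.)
No shift-reduce conflicts

Augment with S' → S and build the canonical LR(0) collection (I0 = CLOSURE({[S' → . S]}), then GOTO on every symbol after a dot until no new states appear). It has 10 states:
  I0: { [S → . Y id], [S → . f S], [S → . id], [S' → . S], [Y → . c f], [Y → . d], [Y → . id] }  — shift
  I1: { [S' → S .] }  — accept
  I2: { [S → Y . id] }  — shift
  I3: { [Y → c . f] }  — shift
  I4: { [Y → d .] }  — reduce
  I5: { [S → . Y id], [S → . f S], [S → . id], [S → f . S], [Y → . c f], [Y → . d], [Y → . id] }  — shift
  I6: { [S → id .], [Y → id .] }  — 2 reduces
  I7: { [S → f S .] }  — reduce
  I8: { [Y → c f .] }  — reduce
  I9: { [S → Y id .] }  — reduce

No state contains both a complete item and a shift item.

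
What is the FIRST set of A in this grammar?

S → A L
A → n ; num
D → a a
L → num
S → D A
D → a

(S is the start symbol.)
{ 'n' }

To compute FIRST(A), examine every production with A on the left-hand side, reading each right-hand side left to right until a non-nullable symbol is reached.

From A → n ; num:
  - n is a terminal: add 'n' and stop

Collecting: FIRST(A) = { 'n' }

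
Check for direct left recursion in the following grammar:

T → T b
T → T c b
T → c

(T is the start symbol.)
Yes, T is left-recursive

Direct left recursion occurs when N → N α for some non-terminal N (the right-hand side begins with the left-hand side itself).

T → T b: LEFT RECURSIVE (starts with T)
T → T c b: LEFT RECURSIVE (starts with T)
T → c: starts with c

The grammar has direct left recursion on: T.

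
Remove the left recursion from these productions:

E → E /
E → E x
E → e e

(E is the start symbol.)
E → e e E'
E' → / E'
E' → x E'
E' → ε

E is directly left-recursive. The standard transformation for
  A → A α₁ | ... | A α_m | β₁ | ... | β_n
is
  A  → β₁ A' | ... | β_n A'
  A' → α₁ A' | ... | α_m A' | ε

E → e e becomes E → e e E'
E → E / becomes E' → / E'
E → E x becomes E' → x E'
Add E' → ε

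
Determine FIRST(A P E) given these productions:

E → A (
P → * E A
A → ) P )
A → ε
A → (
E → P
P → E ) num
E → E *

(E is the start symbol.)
FIRST sets of the non-terminals involved (from the grammar, by fixed-point iteration):
  FIRST(A) = { '(', ')', ε }
  FIRST(P) = { '(', ')', '*' }

To compute FIRST(A P E), process the symbols left to right:
Symbol A is a non-terminal. Add FIRST(A) \ {ε} = { '(', ')' }
A is nullable (ε ∈ FIRST(A)), continue to the next symbol.
Symbol P is a non-terminal. Add FIRST(P) \ {ε} = { '(', ')', '*' }
P is not nullable (ε ∉ FIRST(P)), so stop here.
FIRST(A P E) = { '(', ')', '*' }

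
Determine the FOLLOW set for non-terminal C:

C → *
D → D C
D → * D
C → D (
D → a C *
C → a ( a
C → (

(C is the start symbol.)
{ $, '(', '*', 'a' }

To compute FOLLOW(C), find every occurrence of C on a right-hand side N → α C β: add FIRST(β) \ {ε}, and if β is empty or nullable also add FOLLOW(N). Iterate to a fixed point.

C is the start symbol, so $ ∈ FOLLOW(C).
In D → D C: C is at the end, add FOLLOW(D)
In D → a C *: C is followed by '*', add FIRST('*') \ {ε} = { '*' }

The FOLLOW sets referred to above (computed the same way, to a fixed point):
  FOLLOW(D) = { '(', '*', 'a' }

Taking the union: FOLLOW(C) = { $, '(', '*', 'a' }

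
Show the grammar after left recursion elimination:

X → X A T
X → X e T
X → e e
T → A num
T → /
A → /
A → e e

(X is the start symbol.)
X is directly left-recursive. The standard transformation for
  A → A α₁ | ... | A α_m | β₁ | ... | β_n
is
  A  → β₁ A' | ... | β_n A'
  A' → α₁ A' | ... | α_m A' | ε

X → e e becomes X → e e X'
X → X A T becomes X' → A T X'
X → X e T becomes X' → e T X'
Add X' → ε

Productions for other non-terminals are unchanged:
  T → A num
  T → /
  A → /
  A → e e

Resulting grammar:
X → e e X'
X' → A T X'
X' → e T X'
X' → ε
T → A num
T → /
A → /
A → e e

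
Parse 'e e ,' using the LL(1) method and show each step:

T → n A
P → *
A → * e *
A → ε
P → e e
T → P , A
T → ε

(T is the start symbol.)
Stack is shown with the top on the left.

Stack      Input    Action
--------------------------
T $        e e , $  output T → P , A
P , A $    e e , $  output P → e e
e e , A $  e e , $  match 'e'
e , A $    e , $    match 'e'
, A $      , $      match ','
A $        $        output A → ε
$          $        accept

The string is accepted.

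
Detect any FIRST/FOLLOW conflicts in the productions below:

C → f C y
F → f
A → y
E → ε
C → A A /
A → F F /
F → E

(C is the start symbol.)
Yes. F → f with FOLLOW(F) on { 'f' }

Nullable non-terminals: E, F.
FIRST sets used below: FIRST(E) = { ε }
E has a nullable alternative but only one production, so nothing to check.

F: nullable alternative(s) F → E; FOLLOW(F) = { '/', 'f' }
  F → f: FIRST \ {ε} = { 'f' } — overlaps FOLLOW(F) on { 'f' }: CONFLICT
  F → E: FIRST \ {ε} = { } — this is the only nullable alternative, skip

A, C have no nullable alternative, so no FIRST/FOLLOW check is needed there.

So the grammar has 1 FIRST/FOLLOW conflict (marked CONFLICT above).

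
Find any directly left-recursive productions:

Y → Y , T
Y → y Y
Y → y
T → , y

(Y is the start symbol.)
Direct left recursion occurs when N → N α for some non-terminal N (the right-hand side begins with the left-hand side itself).

Y → Y , T: LEFT RECURSIVE (starts with Y)
Y → y Y: starts with y
Y → y: starts with y
T → , y: starts with ','

The grammar has direct left recursion on: Y.

Answer: Yes, Y is left-recursive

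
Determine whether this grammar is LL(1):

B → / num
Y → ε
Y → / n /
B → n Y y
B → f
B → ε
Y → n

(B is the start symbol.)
Yes, the grammar is LL(1).

Relevant sets:
  FOLLOW(B) = { $ }
  FOLLOW(Y) = { 'y' }

For B:
  PREDICT(B → '/' num) = { '/' }
  PREDICT(B → n Y y) = { 'n' }
  PREDICT(B → f) = { 'f' }
  PREDICT(B → ε) = { $ }
For Y:
  PREDICT(Y → ε) = { 'y' }
  PREDICT(Y → '/' n '/') = { '/' }
  PREDICT(Y → n) = { 'n' }

All predict sets are disjoint. The grammar IS LL(1).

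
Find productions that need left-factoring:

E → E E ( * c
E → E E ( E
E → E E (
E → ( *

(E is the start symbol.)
Yes, E has productions with common prefix 'E E ('

Left-factoring is needed when two productions for the same non-terminal
share a common prefix on the right-hand side.

Productions for E:
  E → E E ( * c
  E → E E ( E
  E → E E (
  E → ( *

Found common prefix 'E E (' in productions for E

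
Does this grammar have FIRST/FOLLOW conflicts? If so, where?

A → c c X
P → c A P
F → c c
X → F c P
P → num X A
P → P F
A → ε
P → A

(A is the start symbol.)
Yes. A → c c X with FOLLOW(A) on { 'c' }; P → c A P with FOLLOW(P) on { 'c' }; P → num X A with FOLLOW(P) on { 'num' }; P → P F with FOLLOW(P) on { 'c', 'num' }

Nullable non-terminals: A, P.
FIRST sets used below: FIRST(P) = { 'c', 'num', ε }, FIRST(F) = { 'c' }, FIRST(A) = { 'c', ε }

A: nullable alternative(s) A → ε; FOLLOW(A) = { $, 'c', 'num' }
  A → c c X: FIRST \ {ε} = { 'c' } — overlaps FOLLOW(A) on { 'c' }: CONFLICT
  A → ε: FIRST \ {ε} = { } — this is the only nullable alternative, skip

P: nullable alternative(s) P → A; FOLLOW(P) = { $, 'c', 'num' }
  P → c A P: FIRST \ {ε} = { 'c' } — overlaps FOLLOW(P) on { 'c' }: CONFLICT
  P → num X A: FIRST \ {ε} = { 'num' } — overlaps FOLLOW(P) on { 'num' }: CONFLICT
  P → P F: FIRST \ {ε} = { 'c', 'num' } — overlaps FOLLOW(P) on { 'c', 'num' }: CONFLICT
  P → A: FIRST \ {ε} = { 'c' } — this is the only nullable alternative, skip

F, X have no nullable alternative, so no FIRST/FOLLOW check is needed there.

So the grammar has 4 FIRST/FOLLOW conflicts (marked CONFLICT above).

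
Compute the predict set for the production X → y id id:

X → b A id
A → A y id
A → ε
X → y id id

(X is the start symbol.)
PREDICT(X → y id id) = (FIRST(RHS) \ {ε}) ∪ (FOLLOW(X) if ε ∈ FIRST(RHS), i.e. RHS ⇒* ε)
FIRST(y id id) = { 'y' }
ε ∉ FIRST(y id id), so FOLLOW(X) is not added.
PREDICT(X → y id id) = { 'y' }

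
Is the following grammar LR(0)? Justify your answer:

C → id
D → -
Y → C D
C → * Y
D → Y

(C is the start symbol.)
A grammar is LR(0) if no state in the canonical LR(0) collection has:
  - both a shift item (dot before a terminal) and a complete item (shift-reduce conflict), or
  - two or more complete items (reduce-reduce conflict; the accept item [C' → C .] counts as a complete item here).

Augment with C' → C and build the canonical LR(0) collection (I0 = CLOSURE({[C' → . C]}), then GOTO on every symbol after a dot until no new states appear). It has 9 states:
  I0: { [C → . * Y], [C → . id], [C' → . C] }  — shift
  I1: { [C → * . Y], [C → . * Y], [C → . id], [Y → . C D] }  — shift
  I2: { [C' → C .] }  — accept
  I3: { [C → id .] }  — reduce
  I4: { [C → . * Y], [C → . id], [D → . -], [D → . Y], [Y → . C D], [Y → C . D] }  — shift
  I5: { [C → * Y .] }  — reduce
  I6: { [D → - .] }  — reduce
  I7: { [Y → C D .] }  — reduce
  I8: { [D → Y .] }  — reduce

Every state is either a pure shift/goto state or contains exactly one complete item and nothing to shift — no conflicts. The grammar is LR(0).

Answer: Yes, the grammar is LR(0)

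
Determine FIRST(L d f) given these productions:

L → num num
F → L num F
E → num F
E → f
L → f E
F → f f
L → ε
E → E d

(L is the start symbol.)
FIRST sets of the non-terminals involved (from the grammar, by fixed-point iteration):
  FIRST(L) = { 'f', 'num', ε }

To compute FIRST(L d f), process the symbols left to right:
Symbol L is a non-terminal. Add FIRST(L) \ {ε} = { 'f', 'num' }
L is nullable (ε ∈ FIRST(L)), continue to the next symbol.
Symbol d is a terminal. Add 'd' and stop.
FIRST(L d f) = { 'd', 'f', 'num' }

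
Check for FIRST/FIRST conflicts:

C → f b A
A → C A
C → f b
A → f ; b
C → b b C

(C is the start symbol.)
A FIRST/FIRST conflict occurs when two productions N → α and N → β for the same non-terminal have FIRST(α) ∩ FIRST(β) ≠ ∅ (with ε ∈ FIRST of a nullable right-hand side, so two nullable alternatives also conflict).

FIRST sets of the non-terminals at (or reachable through a nullable prefix from) the front of some alternative:
  FIRST(C) = { 'b', 'f' }

Productions for C:
  C → f b A: FIRST = { 'f' }
  C → f b: FIRST = { 'f' }
  C → b b C: FIRST = { 'b' }
Productions for A:
  A → C A: FIRST = { 'b', 'f' }
  A → f ; b: FIRST = { 'f' }

Conflict for C: C → f b A and C → f b
  Overlap: { 'f' }
Conflict for A: A → C A and A → f ; b
  Overlap: { 'f' }

Answer: Yes. C → f b A / C → f b on { 'f' }; A → C A / A → f ';' b on { 'f' }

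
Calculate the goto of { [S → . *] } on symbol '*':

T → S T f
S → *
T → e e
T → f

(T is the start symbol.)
{ [S → * .] }

GOTO(I, '*') = CLOSURE({ [A → αX.β] : [A → α.Xβ] ∈ I, X = '*' })

Items with dot before '*', with the dot advanced:
  [S → . *] → [S → * .]
Closure adds nothing (no advanced item has the dot before a non-terminal).

GOTO = { [S → * .] }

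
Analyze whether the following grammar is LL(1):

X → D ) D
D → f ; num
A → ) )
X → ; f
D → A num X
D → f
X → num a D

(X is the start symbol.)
Relevant sets:
  FIRST(D) = { ')', 'f' }
  FIRST(A) = { ')' }

For X:
  PREDICT(X → D ')' D) = { ')', 'f' }
  PREDICT(X → ';' f) = { ';' }
  PREDICT(X → num a D) = { 'num' }
For D:
  PREDICT(D → f ';' num) = { 'f' }
  PREDICT(D → A num X) = { ')' }
  PREDICT(D → f) = { 'f' }
A has a single production, so nothing to check there.

Conflict found: Predict set conflict for D: { 'f' }
The grammar is NOT LL(1).

Answer: No. Predict set conflict for D: { 'f' }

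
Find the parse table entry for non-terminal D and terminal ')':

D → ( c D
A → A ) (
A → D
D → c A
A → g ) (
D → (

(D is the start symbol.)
Empty (error entry)

To find M[D, ')'], we find productions for D where ')' is in the predict set (PREDICT(N → α) = (FIRST(α) \ {ε}) ∪ (FOLLOW(N) if α ⇒* ε)).

D → ( c D: PREDICT = { '(' }
D → c A: PREDICT = { 'c' }
D → (: PREDICT = { '(' }

M[D, ')'] is empty (no production applies)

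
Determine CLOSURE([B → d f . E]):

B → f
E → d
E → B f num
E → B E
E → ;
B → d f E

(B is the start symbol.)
Start with: [B → d f . E]
  [B → d f . E] has the dot before E: add [E → . d], [E → . B f num], [E → . B E], [E → . ;]
  [E → . B f num] has the dot before B: add [B → . f], [B → . d f E]
No further items can be added.

CLOSURE = { [B → . d f E], [B → . f], [B → d f . E], [E → . ;], [E → . B E], [E → . B f num], [E → . d] }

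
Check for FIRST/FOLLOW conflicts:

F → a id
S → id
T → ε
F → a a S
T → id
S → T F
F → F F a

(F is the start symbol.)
No FIRST/FOLLOW conflicts.

A FIRST/FOLLOW conflict occurs when a non-terminal N has a nullable alternative N → β (β ⇒* ε) and another alternative N → α with FIRST(α) ∩ FOLLOW(N) ≠ ∅: on such a lookahead the parser cannot decide between expanding α and letting N vanish via β.

Nullable non-terminals: T.

T: nullable alternative(s) T → ε; FOLLOW(T) = { 'a' }
  T → ε: FIRST \ {ε} = { } — this is the only nullable alternative, skip
  T → id: FIRST \ {ε} = { 'id' } — disjoint from FOLLOW(T)

F, S have no nullable alternative, so no FIRST/FOLLOW check is needed there.

No FIRST/FOLLOW conflicts found.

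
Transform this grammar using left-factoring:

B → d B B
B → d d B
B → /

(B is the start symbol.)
B → d B'
B' → B B
B' → d B
B → /

Left-factoring transforms A → αβ₁ | αβ₂ into A → αA' and A' → β₁ | β₂
(α is the longest common prefix among the alternatives). Repeat until
no nonterminal has two alternatives with a common prefix.

Round 1: B has alternatives sharing prefix 'd'. Introduce B': B → d B'
  Add: B' → B B
  Add: B' → d B

No remaining common prefixes — done.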